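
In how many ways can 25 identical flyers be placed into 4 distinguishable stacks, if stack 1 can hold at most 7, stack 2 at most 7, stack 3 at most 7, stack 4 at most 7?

Ignoring the caps, the number of non-negative solutions to x_1+…+x_4 = 25 is C(28,3) = 3276.
Subtract solutions that violate a single cap (substitute x_i' = x_i − (cap_i+1)): x_1 ≥ 8 gives C(20,3) = 1140; x_2 ≥ 8 gives C(20,3) = 1140; x_3 ≥ 8 gives C(20,3) = 1140; x_4 ≥ 8 gives C(20,3) = 1140. Together 4560.
Add back pairs where two caps are both exceeded: 220 + 220 + 220 + 220 + 220 + 220 = 1320.
Subtract triples: 4 + 4 + 4 + 4 = 16.
By inclusion–exclusion the count is 3276 − 4560 + 1320 − 16 = 20.

20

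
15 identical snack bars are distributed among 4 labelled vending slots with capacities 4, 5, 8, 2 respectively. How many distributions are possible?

31

Without the upper bounds there are C(18,3) = 816 ways to split 15 among 4 vending slots.
Subtract solutions that violate a single cap (substitute x_i' = x_i − (cap_i+1)): x_1 ≥ 5 gives C(13,3) = 286; x_2 ≥ 6 gives C(12,3) = 220; x_3 ≥ 9 gives C(9,3) = 84; x_4 ≥ 3 gives C(15,3) = 455. Together 1045.
Add back pairs where two caps are both exceeded: 35 + 4 + 120 + 1 + 84 + 20 = 264.
Subtract triples: 0 + 4 + 0 + 0 = 4.
By inclusion–exclusion the count is 816 − 1045 + 264 − 4 = 31.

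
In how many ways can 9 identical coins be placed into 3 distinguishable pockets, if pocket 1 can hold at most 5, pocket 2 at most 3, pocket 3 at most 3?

6

By stars and bars, unrestricted non-negative solutions to x_1+…+x_3 = 9 number C(9+2,2) = 55.
Subtract solutions that violate a single cap (substitute x_i' = x_i − (cap_i+1)): x_1 ≥ 6 gives C(5,2) = 10; x_2 ≥ 4 gives C(7,2) = 21; x_3 ≥ 4 gives C(7,2) = 21. Together 52.
Add back pairs where two caps are both exceeded: 0 + 0 + 3 = 3.
By inclusion–exclusion the count is 55 − 52 + 3 = 6.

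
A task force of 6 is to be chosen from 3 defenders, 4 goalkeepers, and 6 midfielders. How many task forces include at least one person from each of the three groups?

1416

Unrestricted: C(13,6) = 1716 ways to pick any 6 of the 13.
Selections missing a whole group: no defenders → C(10,6) = 210; no goalkeepers → C(9,6) = 84; no midfielders → C(7,6) = 7.
Add back selections omitting two groups (i.e. drawn from a single group): C(3,6) + C(4,6) + C(6,6) = 1.
By inclusion–exclusion: 1716 − 301 + 1 = 1416.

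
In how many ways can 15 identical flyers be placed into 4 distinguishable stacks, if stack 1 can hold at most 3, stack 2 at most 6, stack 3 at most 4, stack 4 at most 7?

Without the upper bounds there are C(18,3) = 816 ways to split 15 among 4 stacks.
Subtract solutions that violate a single cap (substitute x_i' = x_i − (cap_i+1)): x_1 ≥ 4 gives C(14,3) = 364; x_2 ≥ 7 gives C(11,3) = 165; x_3 ≥ 5 gives C(13,3) = 286; x_4 ≥ 8 gives C(10,3) = 120. Together 935.
Add back pairs where two caps are both exceeded: 35 + 84 + 20 + 20 + 1 + 10 = 170.
By inclusion–exclusion the count is 816 − 935 + 170 = 51.

51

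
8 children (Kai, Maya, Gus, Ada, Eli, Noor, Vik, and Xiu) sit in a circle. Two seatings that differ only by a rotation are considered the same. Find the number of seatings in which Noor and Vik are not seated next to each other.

3600

All circular seatings of 8 people number (7)! = 5040.
Seatings with Noor beside Vik: treat them as a block with 2 internal orders, giving 2 × (6)! = 1440.
Subtracting, 5040 − 1440 = 3600.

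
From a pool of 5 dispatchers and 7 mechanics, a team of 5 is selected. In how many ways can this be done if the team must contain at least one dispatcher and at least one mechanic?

770

With no constraint there are C(12,5) = 792 possible selections.
Selections missing a whole group: no dispatchers → C(7,5) = 21; no mechanics → C(5,5) = 1.
Both groups omitted at once is impossible, so 792 − 22 = 770.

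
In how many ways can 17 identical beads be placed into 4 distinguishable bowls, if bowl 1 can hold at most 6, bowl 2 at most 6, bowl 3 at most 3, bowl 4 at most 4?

10

Without the upper bounds there are C(20,3) = 1140 ways to split 17 among 4 bowls.
Subtract solutions that violate a single cap (substitute x_i' = x_i − (cap_i+1)): x_1 ≥ 7 gives C(13,3) = 286; x_2 ≥ 7 gives C(13,3) = 286; x_3 ≥ 4 gives C(16,3) = 560; x_4 ≥ 5 gives C(15,3) = 455. Together 1587.
Add back pairs where two caps are both exceeded: 20 + 84 + 56 + 84 + 56 + 165 = 465.
Subtract triples: 0 + 0 + 4 + 4 = 8.
By inclusion–exclusion the count is 1140 − 1587 + 465 − 8 = 10.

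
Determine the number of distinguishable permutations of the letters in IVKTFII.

Letter multiplicities in IVKTFII: F×1, I×3, K×1, T×1, V×1.
The number of distinct arrangements is 7!/(3!) = 5040/6 = 840.

840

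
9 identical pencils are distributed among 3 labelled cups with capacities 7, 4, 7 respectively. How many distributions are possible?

Ignoring the caps, the number of non-negative solutions to x_1+…+x_3 = 9 is C(11,2) = 55.
Subtract solutions that violate a single cap (substitute x_i' = x_i − (cap_i+1)): x_1 ≥ 8 gives C(3,2) = 3; x_2 ≥ 5 gives C(6,2) = 15; x_3 ≥ 8 gives C(3,2) = 3. Together 21.
No two caps can be exceeded simultaneously, so the pair terms are all 0.
By inclusion–exclusion the count is 55 − 21 + 0 = 34.

34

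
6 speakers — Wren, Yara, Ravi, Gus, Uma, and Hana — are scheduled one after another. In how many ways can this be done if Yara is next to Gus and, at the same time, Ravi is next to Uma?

Treat {Yara,Gus} as one block (2 orders) and {Ravi,Uma} as another (2 orders).
That leaves 4 units to arrange: 2 × 2 × 4! = 4 × 24 = 96.

96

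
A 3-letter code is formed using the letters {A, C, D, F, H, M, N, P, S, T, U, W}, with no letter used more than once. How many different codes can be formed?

With no repetition, fill the 3 letters in order: 12 choices, then 11, down to 10.
That product is 12 × 11 × 10 = 1320.

1320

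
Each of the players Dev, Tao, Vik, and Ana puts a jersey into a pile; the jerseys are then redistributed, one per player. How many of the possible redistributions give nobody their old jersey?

This is the derangement count D_4: permutations of 4 items with no fixed point.
By inclusion–exclusion this is Σ_{j=0}^{4} (−1)^j C(4,j)·(4−j)!.
Computing: 24 − 24 + 12 − 4 + 1 = 9.

9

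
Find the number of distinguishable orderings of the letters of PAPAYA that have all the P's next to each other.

20

Treat the 2 copies of P as a single block. The multiset to arrange is then {PP, A, A, A, Y}, 5 items in all.
That gives (5)!/(3!) = 20 arrangements.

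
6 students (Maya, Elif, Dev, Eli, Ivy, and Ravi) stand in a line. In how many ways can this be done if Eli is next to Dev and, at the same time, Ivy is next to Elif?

Treat {Eli,Dev} as one block (2 orders) and {Ivy,Elif} as another (2 orders).
That leaves 4 units to arrange: 2 × 2 × 4! = 4 × 24 = 96.

96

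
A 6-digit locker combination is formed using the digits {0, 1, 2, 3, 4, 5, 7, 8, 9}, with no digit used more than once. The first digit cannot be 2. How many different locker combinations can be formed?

The first digit has 9−1 = 8 choices (anything except 2).
The remaining 5 digits are filled from the other 8 symbols without repetition: 8 × 7 × 6 × 5 × 4 = 6720.
Total: 8 × 6720 = 53760.

53760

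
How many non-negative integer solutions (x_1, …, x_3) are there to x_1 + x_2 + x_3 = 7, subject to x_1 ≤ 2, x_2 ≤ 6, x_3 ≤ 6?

19

Ignoring the caps, the number of non-negative solutions to x_1+…+x_3 = 7 is C(9,2) = 36.
Subtract solutions that violate a single cap (substitute x_i' = x_i − (cap_i+1)): x_1 ≥ 3 gives C(6,2) = 15; x_2 ≥ 7 gives C(2,2) = 1; x_3 ≥ 7 gives C(2,2) = 1. Together 17.
No two caps can be exceeded simultaneously, so the pair terms are all 0.
By inclusion–exclusion the count is 36 − 17 + 0 = 19.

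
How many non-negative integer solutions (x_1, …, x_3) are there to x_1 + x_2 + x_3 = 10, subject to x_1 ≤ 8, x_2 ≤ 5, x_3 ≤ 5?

33

Without the upper bounds there are C(12,2) = 66 ways to split 10 among 3 variables.
Subtract solutions that violate a single cap (substitute x_i' = x_i − (cap_i+1)): x_1 ≥ 9 gives C(3,2) = 3; x_2 ≥ 6 gives C(6,2) = 15; x_3 ≥ 6 gives C(6,2) = 15. Together 33.
No two caps can be exceeded simultaneously, so the pair terms are all 0.
By inclusion–exclusion the count is 66 − 33 + 0 = 33.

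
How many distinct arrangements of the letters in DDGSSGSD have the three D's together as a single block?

Treat the 3 copies of D as a single block. The multiset to arrange is then {DDD, G, G, S, S, S}, 6 items in all.
That gives (6)!/(3!·2!) = 60 arrangements.

60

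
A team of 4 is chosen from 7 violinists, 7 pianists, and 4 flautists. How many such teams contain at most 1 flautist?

2457

Split by how many flautists are chosen (0 through 1).
Sum: C(4,0)·C(14,4) + C(4,1)·C(14,3) = 1001 + 1456 = 2457.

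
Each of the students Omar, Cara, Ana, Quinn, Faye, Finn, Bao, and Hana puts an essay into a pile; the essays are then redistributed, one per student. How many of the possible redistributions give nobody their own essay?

Let Aᵢ be the assignments in which student i gets their own essay. We want the size of the complement of A₁∪…∪A_8.
By inclusion–exclusion this is Σ_{j=0}^{8} (−1)^j C(8,j)·(8−j)!.
Computing: 40320 − 40320 + 20160 − 6720 + 1680 − 336 + 56 − 8 + 1 = 14833.

14833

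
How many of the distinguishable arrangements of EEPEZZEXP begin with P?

Fix P in the first position and arrange the remaining 8 letters.
Those 8 letters have E appearing 4 times and Z appearing twice, giving (8)!/(4!·2!) = 840.

840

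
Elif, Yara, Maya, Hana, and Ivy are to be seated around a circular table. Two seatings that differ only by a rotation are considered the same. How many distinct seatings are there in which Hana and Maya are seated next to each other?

12

Treat {Hana, Maya} as one unit (2 internal orders) and seat the resulting 4 units around the table: (3)! circular arrangements.
So 2 × (3)! = 2 × 6 = 12.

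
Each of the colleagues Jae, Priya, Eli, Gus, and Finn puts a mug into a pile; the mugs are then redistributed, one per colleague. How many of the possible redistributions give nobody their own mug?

This is the derangement count D_5: permutations of 5 items with no fixed point.
By inclusion–exclusion this is Σ_{j=0}^{5} (−1)^j C(5,j)·(5−j)!.
Computing: 120 − 120 + 60 − 20 + 5 − 1 = 44.

44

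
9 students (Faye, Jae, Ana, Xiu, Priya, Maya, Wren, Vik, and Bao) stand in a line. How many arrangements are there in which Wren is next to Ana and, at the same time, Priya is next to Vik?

20160

Treat {Wren,Ana} as one block (2 orders) and {Priya,Vik} as another (2 orders).
That leaves 7 units to arrange: 2 × 2 × 7! = 4 × 5040 = 20160.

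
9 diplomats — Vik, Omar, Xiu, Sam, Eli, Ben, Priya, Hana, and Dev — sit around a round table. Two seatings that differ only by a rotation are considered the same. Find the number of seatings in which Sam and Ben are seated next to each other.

Glue Sam and Ben into a block (2 internal orders). Seating 8 units around a circle gives (7)! arrangements.
So 2 × (7)! = 2 × 5040 = 10080.

10080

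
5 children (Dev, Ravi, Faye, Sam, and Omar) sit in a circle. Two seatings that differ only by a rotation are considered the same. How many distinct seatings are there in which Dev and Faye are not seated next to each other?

All circular seatings of 5 people number (4)! = 24.
Seatings with Dev beside Faye: treat them as a block with 2 internal orders, giving 2 × (3)! = 12.
Subtracting, 24 − 12 = 12.

12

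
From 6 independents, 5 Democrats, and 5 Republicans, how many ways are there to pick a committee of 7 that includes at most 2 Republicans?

7260

Split by how many Republicans are chosen (0 through 2).
Sum: C(5,0)·C(11,7) + C(5,1)·C(11,6) + C(5,2)·C(11,5) = 330 + 2310 + 4620 = 7260.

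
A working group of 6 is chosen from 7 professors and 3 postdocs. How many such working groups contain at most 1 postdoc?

Split by how many postdocs are chosen (0 through 1).
Sum: C(3,0)·C(7,6) + C(3,1)·C(7,5) = 7 + 63 = 70.

70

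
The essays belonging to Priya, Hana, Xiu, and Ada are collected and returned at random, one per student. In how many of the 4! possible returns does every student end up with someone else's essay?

9

This is the derangement count D_4: permutations of 4 items with no fixed point.
By inclusion–exclusion this is Σ_{j=0}^{4} (−1)^j C(4,j)·(4−j)!.
Computing: 24 − 24 + 12 − 4 + 1 = 9.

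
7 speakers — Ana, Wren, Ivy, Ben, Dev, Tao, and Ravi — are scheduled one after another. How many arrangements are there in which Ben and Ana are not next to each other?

3600

There are 7! = 5040 arrangements in all. If Ben and Ana are adjacent, merging them into one block gives 2·(6)! = 1440 arrangements.
Complementary counting: 5040 − 1440 = 3600.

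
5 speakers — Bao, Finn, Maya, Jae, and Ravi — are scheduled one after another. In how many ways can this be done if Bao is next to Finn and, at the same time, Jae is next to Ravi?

Treat {Bao,Finn} as one block (2 orders) and {Jae,Ravi} as another (2 orders).
That leaves 3 units to arrange: 2 × 2 × 3! = 4 × 6 = 24.

24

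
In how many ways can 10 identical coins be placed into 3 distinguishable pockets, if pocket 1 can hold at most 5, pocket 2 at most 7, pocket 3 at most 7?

Ignoring the caps, the number of non-negative solutions to x_1+…+x_3 = 10 is C(12,2) = 66.
Subtract solutions that violate a single cap (substitute x_i' = x_i − (cap_i+1)): x_1 ≥ 6 gives C(6,2) = 15; x_2 ≥ 8 gives C(4,2) = 6; x_3 ≥ 8 gives C(4,2) = 6. Together 27.
No two caps can be exceeded simultaneously, so the pair terms are all 0.
By inclusion–exclusion the count is 66 − 27 + 0 = 39.

39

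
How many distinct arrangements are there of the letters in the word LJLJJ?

10

Letter multiplicities in LJLJJ: J×3, L×2.
The number of distinct arrangements is 5!/(3!·2!) = 120/12 = 10.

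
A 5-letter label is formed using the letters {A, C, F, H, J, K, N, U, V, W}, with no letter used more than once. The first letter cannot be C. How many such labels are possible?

27216

The first letter has 10−1 = 9 choices (anything except C).
The remaining 4 letters are filled from the other 9 symbols without repetition: 9 × 8 × 7 × 6 = 3024.
Total: 9 × 3024 = 27216.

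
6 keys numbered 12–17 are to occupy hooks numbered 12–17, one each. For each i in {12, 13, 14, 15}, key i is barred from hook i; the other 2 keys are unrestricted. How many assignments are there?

Let Aᵢ (for 12 ≤ i ≤ 15) be the placements that put key i in its forbidden hook. Any j of these fix j positions, leaving (6−j)! ways to fill the rest, and there are C(4,j) ways to pick which j.
By inclusion–exclusion, the number of valid placements is Σ_{j=0}^{4} (−1)^j C(4,j)·(6−j)!.
Computing: 720 − 480 + 144 − 24 + 2 = 362.

362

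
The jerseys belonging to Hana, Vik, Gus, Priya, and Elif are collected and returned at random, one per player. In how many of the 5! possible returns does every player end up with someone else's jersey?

44

Let Aᵢ be the assignments in which player i gets their old jersey. We want the size of the complement of A₁∪…∪A_5.
By inclusion–exclusion this is Σ_{j=0}^{5} (−1)^j C(5,j)·(5−j)!.
Computing: 120 − 120 + 60 − 20 + 5 − 1 = 44.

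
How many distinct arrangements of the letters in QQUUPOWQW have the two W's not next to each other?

11760

There are 9!/(3!·2!·2!) = 15120 arrangements of QQUUPOWQW in total.
Arrangements with the W's together: treat WW as one letter, giving (8)!/(3!·2!) = 3360.
Hence 15120 − 3360 = 11760.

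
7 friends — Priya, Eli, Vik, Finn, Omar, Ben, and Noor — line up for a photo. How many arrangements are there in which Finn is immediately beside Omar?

Glue Finn and Omar into one block (2 internal orders), leaving 6 units to arrange in a row.
So the count is 2·(6)! = 1440.

1440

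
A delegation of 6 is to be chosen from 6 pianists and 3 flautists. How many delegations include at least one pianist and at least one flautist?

Unrestricted: C(9,6) = 84 ways to pick any 6 of the 9.
Selections missing a whole group: no pianists → C(3,6) = 0; no flautists → C(6,6) = 1.
Both groups omitted at once is impossible, so 84 − 1 = 83.

83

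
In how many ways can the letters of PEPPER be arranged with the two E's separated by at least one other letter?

There are 6!/(3!·2!) = 60 arrangements of PEPPER in total.
Arrangements with the E's together: treat EE as one letter, giving (5)!/(3!) = 20.
Subtracting, 60 − 20 = 40 arrangements keep the E's apart.

40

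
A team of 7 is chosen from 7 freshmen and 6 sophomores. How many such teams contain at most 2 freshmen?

Split by how many freshmen are chosen (0 through 2).
Sum: C(7,0)·C(6,7) + C(7,1)·C(6,6) + C(7,2)·C(6,5) = 0 + 7 + 126 = 133.

133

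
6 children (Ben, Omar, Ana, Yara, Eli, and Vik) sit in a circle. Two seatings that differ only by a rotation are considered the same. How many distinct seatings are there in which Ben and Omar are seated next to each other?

48

Glue Ben and Omar into a block (2 internal orders). Seating 5 units around a circle gives (4)! arrangements.
So 2 × (4)! = 2 × 24 = 48.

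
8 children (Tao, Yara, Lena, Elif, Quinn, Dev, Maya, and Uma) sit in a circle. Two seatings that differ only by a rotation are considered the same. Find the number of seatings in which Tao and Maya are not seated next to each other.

3600

Without the restriction there are (7)! = 5040 seatings.
Those with Tao next to Maya: fuse the pair into one unit and seat 7 units around a circle — 2·(6)! = 1440.
Subtracting, 5040 − 1440 = 3600.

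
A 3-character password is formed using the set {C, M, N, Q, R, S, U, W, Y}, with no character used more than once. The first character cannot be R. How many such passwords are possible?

The first character has 9−1 = 8 choices (anything except R).
The remaining 2 characters are filled from the other 8 symbols without repetition: 8 × 7 = 56.
Total: 8 × 56 = 448.

448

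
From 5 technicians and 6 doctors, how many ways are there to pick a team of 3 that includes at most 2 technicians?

155

Split by how many technicians are chosen (0 through 2).
Sum: C(5,0)·C(6,3) + C(5,1)·C(6,2) + C(5,2)·C(6,1) = 20 + 75 + 60 = 155.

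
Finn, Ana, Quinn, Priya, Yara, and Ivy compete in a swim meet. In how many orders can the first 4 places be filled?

There are 6 choices for 1st place, 5 for 2nd, and so on down to 3 for position 4.
That gives 6 × 5 × 4 × 3 = 360.

360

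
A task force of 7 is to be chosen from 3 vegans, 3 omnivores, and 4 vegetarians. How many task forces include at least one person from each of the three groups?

Unrestricted: C(10,7) = 120 ways to pick any 7 of the 10.
Subtract selections that omit an entire group: no vegans → C(7,7) = 1; no omnivores → C(7,7) = 1; no vegetarians → C(6,7) = 0.
Add back selections omitting two groups (i.e. drawn from a single group): C(3,7) + C(3,7) + C(4,7) = 0.
By inclusion–exclusion: 120 − 2 + 0 = 118.

118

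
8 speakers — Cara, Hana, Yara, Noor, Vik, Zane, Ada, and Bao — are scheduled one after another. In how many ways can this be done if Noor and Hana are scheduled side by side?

10080

Treat {Noor, Hana} as a single unit. There are 7 units to order, and the pair itself can be ordered 2 ways.
So the count is 2·(7)! = 10080.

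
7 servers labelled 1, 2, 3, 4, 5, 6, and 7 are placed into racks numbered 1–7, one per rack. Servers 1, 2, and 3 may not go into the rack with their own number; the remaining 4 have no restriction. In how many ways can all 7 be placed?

Let Aᵢ (for i ∈ {1, 2, 3}) be the placements that put server i in its forbidden rack. Any j of these fix j positions, leaving (7−j)! ways to fill the rest, and there are C(3,j) ways to pick which j.
By inclusion–exclusion, the number of valid placements is Σ_{j=0}^{3} (−1)^j C(3,j)·(7−j)!.
Computing: 5040 − 2160 + 360 − 24 = 3216.

3216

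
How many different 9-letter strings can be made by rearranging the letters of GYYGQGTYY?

The 9 letters of GYYGQGTYY have repeats: G appearing 3 times and Y appearing 4 times.
Dividing 9! = 362880 by 4!·3! = 144 for the repeated letters gives 2520.

2520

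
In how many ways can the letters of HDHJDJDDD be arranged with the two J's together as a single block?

Treat the 2 copies of J as a single block. The multiset to arrange is then {JJ, D, D, D, D, D, H, H}, 8 items in all.
That gives (8)!/(5!·2!) = 168 arrangements.

168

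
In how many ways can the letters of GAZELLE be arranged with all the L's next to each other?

360

Treat the 2 copies of L as a single block. The multiset to arrange is then {LL, A, E, E, G, Z}, 6 items in all.
That gives (6)!/(2!) = 360 arrangements.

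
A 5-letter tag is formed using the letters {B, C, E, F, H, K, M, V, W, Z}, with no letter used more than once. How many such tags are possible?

30240

This is a permutation of 5 out of 10: P(10,5) = 10!/5!.
That product is 10 × 9 × 8 × 7 × 6 = 30240.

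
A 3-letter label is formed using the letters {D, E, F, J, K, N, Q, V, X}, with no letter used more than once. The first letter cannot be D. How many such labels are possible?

448

The first letter has 9−1 = 8 choices (anything except D).
The remaining 2 letters are filled from the other 8 symbols without repetition: 8 × 7 = 56.
Total: 8 × 56 = 448.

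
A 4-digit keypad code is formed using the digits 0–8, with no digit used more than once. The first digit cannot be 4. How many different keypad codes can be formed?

2688

The first digit has 9−1 = 8 choices (anything except 4).
The remaining 3 digits are filled from the other 8 symbols without repetition: 8 × 7 × 6 = 336.
Total: 8 × 336 = 2688.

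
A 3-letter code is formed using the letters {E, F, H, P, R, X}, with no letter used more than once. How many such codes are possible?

With no repetition, fill the 3 letters in order: 6 choices, then 5, down to 4.
6 × 5 × 4 = 120.

120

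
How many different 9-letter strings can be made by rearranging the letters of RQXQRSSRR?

The 9 letters of RQXQRSSRR have repeats: Q appearing twice, R appearing 4 times, and S appearing twice.
So there are 9! / (4!·2!·2!) = 3780 distinguishable arrangements.

3780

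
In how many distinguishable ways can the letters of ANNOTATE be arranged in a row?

ANNOTATE has 8 letters with A appearing twice, N appearing twice, and T appearing twice.
The number of distinct arrangements is 8!/(2!·2!·2!) = 40320/8 = 5040.

5040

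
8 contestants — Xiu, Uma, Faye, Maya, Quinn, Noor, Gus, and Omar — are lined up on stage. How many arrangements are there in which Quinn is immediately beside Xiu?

Place the 6 others and the Quinn-Xiu pair as 7 objects in a line; the pair has 2 internal arrangements.
That gives 2 × 7! = 2 × 5040 = 10080.

10080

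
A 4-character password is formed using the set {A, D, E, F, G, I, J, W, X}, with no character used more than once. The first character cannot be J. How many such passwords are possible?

2688

The first character has 9−1 = 8 choices (anything except J).
The remaining 3 characters are filled from the other 8 symbols without repetition: 8 × 7 × 6 = 336.
Total: 8 × 336 = 2688.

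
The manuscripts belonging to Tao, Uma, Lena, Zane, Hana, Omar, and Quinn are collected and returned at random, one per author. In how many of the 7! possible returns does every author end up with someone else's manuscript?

This is the derangement count D_7: permutations of 7 items with no fixed point.
By inclusion–exclusion this is Σ_{j=0}^{7} (−1)^j C(7,j)·(7−j)!.
Computing: 5040 − 5040 + 2520 − 840 + 210 − 42 + 7 − 1 = 1854.

1854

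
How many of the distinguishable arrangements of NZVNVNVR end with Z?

140

Fix Z in the last position and arrange the remaining 7 letters.
Those 7 letters have N appearing 3 times and V appearing 3 times, giving (7)!/(3!·3!) = 140.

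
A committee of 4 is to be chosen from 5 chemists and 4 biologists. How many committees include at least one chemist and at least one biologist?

120

Unrestricted: C(9,4) = 126 ways to pick any 4 of the 9.
Subtract selections that omit an entire group: no chemists → C(4,4) = 1; no biologists → C(5,4) = 5.
Both groups omitted at once is impossible, so 126 − 6 = 120.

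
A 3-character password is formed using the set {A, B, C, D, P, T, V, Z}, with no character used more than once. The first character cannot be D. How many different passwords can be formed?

294

The first character has 8−1 = 7 choices (anything except D).
The remaining 2 characters are filled from the other 7 symbols without repetition: 7 × 6 = 42.
Total: 7 × 42 = 294.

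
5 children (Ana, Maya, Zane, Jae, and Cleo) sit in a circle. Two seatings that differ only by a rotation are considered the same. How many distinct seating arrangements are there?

24

Fix one person's seat to break rotational symmetry; the remaining 4 people can be arranged in (4)! = 24 ways.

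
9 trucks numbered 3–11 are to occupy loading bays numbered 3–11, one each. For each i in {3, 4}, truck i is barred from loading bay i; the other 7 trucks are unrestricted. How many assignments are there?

Let Aᵢ (for i ∈ {3, 4}) be the placements that put truck i in its forbidden loading bay. Any j of these fix j positions, leaving (9−j)! ways to fill the rest, and there are C(2,j) ways to pick which j.
By inclusion–exclusion, the number of valid placements is Σ_{j=0}^{2} (−1)^j C(2,j)·(9−j)!.
Computing: 362880 − 80640 + 5040 = 287280.

287280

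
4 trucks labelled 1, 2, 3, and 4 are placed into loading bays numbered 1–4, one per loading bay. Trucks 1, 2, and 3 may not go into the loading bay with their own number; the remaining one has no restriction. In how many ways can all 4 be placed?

11

Let Aᵢ (for i ∈ {1, 2, 3}) be the placements that put truck i in its forbidden loading bay. Any j of these fix j positions, leaving (4−j)! ways to fill the rest, and there are C(3,j) ways to pick which j.
By inclusion–exclusion, the number of valid placements is Σ_{j=0}^{3} (−1)^j C(3,j)·(4−j)!.
Computing: 24 − 18 + 6 − 1 = 11.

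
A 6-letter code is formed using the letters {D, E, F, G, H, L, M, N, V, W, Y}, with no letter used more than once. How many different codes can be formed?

332640

Choose and order 6 of the 11 symbols: the first letter has 11 options, the next 10, and so on down to 6.
11 × 10 × 9 × 8 × 7 × 6 = 332640.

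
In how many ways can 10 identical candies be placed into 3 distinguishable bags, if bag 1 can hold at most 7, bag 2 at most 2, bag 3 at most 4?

9

Without the upper bounds there are C(12,2) = 66 ways to split 10 among 3 bags.
Subtract solutions that violate a single cap (substitute x_i' = x_i − (cap_i+1)): x_1 ≥ 8 gives C(4,2) = 6; x_2 ≥ 3 gives C(9,2) = 36; x_3 ≥ 5 gives C(7,2) = 21. Together 63.
Add back pairs where two caps are both exceeded: 0 + 0 + 6 = 6.
By inclusion–exclusion the count is 66 − 63 + 6 = 9.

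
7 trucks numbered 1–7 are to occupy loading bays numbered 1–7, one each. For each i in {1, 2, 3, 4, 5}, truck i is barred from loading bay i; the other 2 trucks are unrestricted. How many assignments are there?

Let Aᵢ (for 1 ≤ i ≤ 5) be the placements that put truck i in its forbidden loading bay. Any j of these fix j positions, leaving (7−j)! ways to fill the rest, and there are C(5,j) ways to pick which j.
By inclusion–exclusion, the number of valid placements is Σ_{j=0}^{5} (−1)^j C(5,j)·(7−j)!.
Computing: 5040 − 3600 + 1200 − 240 + 30 − 2 = 2428.

2428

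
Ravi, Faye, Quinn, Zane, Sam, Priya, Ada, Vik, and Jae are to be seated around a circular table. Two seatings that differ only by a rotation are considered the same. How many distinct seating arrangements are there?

40320

Fix one person's seat to break rotational symmetry; the remaining 8 people can be arranged in (8)! = 40320 ways.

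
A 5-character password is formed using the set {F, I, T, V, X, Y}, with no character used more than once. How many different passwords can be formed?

Choose and order 5 of the 6 symbols: the first character has 6 options, the next 5, and so on down to 2.
That product is 6 × 5 × 4 × 3 × 2 = 720.

720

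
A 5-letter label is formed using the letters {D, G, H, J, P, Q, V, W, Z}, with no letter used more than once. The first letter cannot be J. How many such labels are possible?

13440

The first letter has 9−1 = 8 choices (anything except J).
The remaining 4 letters are filled from the other 8 symbols without repetition: 8 × 7 × 6 × 5 = 1680.
Total: 8 × 1680 = 13440.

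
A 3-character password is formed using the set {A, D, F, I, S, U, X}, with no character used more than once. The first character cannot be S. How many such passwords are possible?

180

The first character has 7−1 = 6 choices (anything except S).
The remaining 2 characters are filled from the other 6 symbols without repetition: 6 × 5 = 30.
Total: 6 × 30 = 180.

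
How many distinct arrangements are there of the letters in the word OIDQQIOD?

The 8 letters of OIDQQIOD have repeats: D appearing twice, I appearing twice, O appearing twice, and Q appearing twice.
Dividing 8! = 40320 by 2!·2!·2!·2! = 16 for the repeated letters gives 2520.

2520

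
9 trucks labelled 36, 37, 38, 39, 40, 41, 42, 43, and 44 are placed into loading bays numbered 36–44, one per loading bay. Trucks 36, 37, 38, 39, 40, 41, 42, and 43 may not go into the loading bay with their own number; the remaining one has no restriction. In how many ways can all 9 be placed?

148329

Let Aᵢ (for 36 ≤ i ≤ 43) be the placements that put truck i in its forbidden loading bay. Any j of these fix j positions, leaving (9−j)! ways to fill the rest, and there are C(8,j) ways to pick which j.
By inclusion–exclusion, the number of valid placements is Σ_{j=0}^{8} (−1)^j C(8,j)·(9−j)!.
Computing: 362880 − 322560 + 141120 − 40320 + 8400 − 1344 + 168 − 16 + 1 = 148329.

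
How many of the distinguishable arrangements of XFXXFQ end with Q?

10

Fix Q in the last position and arrange the remaining 5 letters.
Those 5 letters have F appearing twice and X appearing 3 times, giving (5)!/(3!·2!) = 10.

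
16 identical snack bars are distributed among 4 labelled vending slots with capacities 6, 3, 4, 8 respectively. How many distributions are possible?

Ignoring the caps, the number of non-negative solutions to x_1+…+x_4 = 16 is C(19,3) = 969.
Subtract solutions that violate a single cap (substitute x_i' = x_i − (cap_i+1)): x_1 ≥ 7 gives C(12,3) = 220; x_2 ≥ 4 gives C(15,3) = 455; x_3 ≥ 5 gives C(14,3) = 364; x_4 ≥ 9 gives C(10,3) = 120. Together 1159.
Add back pairs where two caps are both exceeded: 56 + 35 + 1 + 120 + 20 + 10 = 242.
Subtract triples: 1 + 0 + 0 + 0 = 1.
By inclusion–exclusion the count is 969 − 1159 + 242 − 1 = 51.

51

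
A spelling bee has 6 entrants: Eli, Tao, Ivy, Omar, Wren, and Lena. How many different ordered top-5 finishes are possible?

This is an ordered selection of 5 from 6: P(6,5).
That gives 6 × 5 × 4 × 3 × 2 = 720.

720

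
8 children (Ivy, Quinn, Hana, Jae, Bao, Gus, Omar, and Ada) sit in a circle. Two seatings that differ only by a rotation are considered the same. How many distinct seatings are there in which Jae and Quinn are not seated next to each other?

All circular seatings of 8 people number (7)! = 5040.
Seatings with Jae beside Quinn: treat them as a block with 2 internal orders, giving 2 × (6)! = 1440.
Subtracting, 5040 − 1440 = 3600.

3600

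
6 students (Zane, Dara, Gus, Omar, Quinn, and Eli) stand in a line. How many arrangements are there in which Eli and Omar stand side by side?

240

Glue Eli and Omar into one block (2 internal orders), leaving 5 units to arrange in a row.
So the count is 2·(5)! = 240.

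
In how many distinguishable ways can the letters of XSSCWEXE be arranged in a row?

5040

The 8 letters of XSSCWEXE have repeats: E appearing twice, S appearing twice, and X appearing twice.
The number of distinct arrangements is 8!/(2!·2!·2!) = 40320/8 = 5040.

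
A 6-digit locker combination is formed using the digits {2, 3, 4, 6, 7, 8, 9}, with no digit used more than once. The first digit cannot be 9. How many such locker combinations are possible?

The first digit has 7−1 = 6 choices (anything except 9).
The remaining 5 digits are filled from the other 6 symbols without repetition: 6 × 5 × 4 × 3 × 2 = 720.
Total: 6 × 720 = 4320.

4320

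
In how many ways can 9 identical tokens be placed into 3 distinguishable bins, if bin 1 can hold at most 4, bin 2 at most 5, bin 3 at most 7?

Ignoring the caps, the number of non-negative solutions to x_1+…+x_3 = 9 is C(11,2) = 55.
Subtract solutions that violate a single cap (substitute x_i' = x_i − (cap_i+1)): x_1 ≥ 5 gives C(6,2) = 15; x_2 ≥ 6 gives C(5,2) = 10; x_3 ≥ 8 gives C(3,2) = 3. Together 28.
No two caps can be exceeded simultaneously, so the pair terms are all 0.
By inclusion–exclusion the count is 55 − 28 + 0 = 27.

27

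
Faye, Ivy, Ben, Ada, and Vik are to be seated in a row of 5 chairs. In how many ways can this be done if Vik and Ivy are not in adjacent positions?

72

Of the 5! = 120 arrangements, those with Vik and Ivy adjacent number 2 × 4! = 48 (treat the pair as a block with 2 internal orders).
So 120 − 48 = 72 arrangements keep them apart.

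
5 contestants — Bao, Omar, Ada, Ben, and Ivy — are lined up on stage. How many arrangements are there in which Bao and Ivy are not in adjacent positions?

There are 5! = 120 arrangements in all. If Bao and Ivy are adjacent, merging them into one block gives 2·(4)! = 48 arrangements.
So 120 − 48 = 72 arrangements keep them apart.

72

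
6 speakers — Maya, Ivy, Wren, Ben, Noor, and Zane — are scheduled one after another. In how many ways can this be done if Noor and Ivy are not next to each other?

480

There are 6! = 720 arrangements in all. If Noor and Ivy are adjacent, merging them into one block gives 2·(5)! = 240 arrangements.
Complementary counting: 720 − 240 = 480.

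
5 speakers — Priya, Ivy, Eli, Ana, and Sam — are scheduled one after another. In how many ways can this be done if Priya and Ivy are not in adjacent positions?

There are 5! = 120 arrangements in all. If Priya and Ivy are adjacent, merging them into one block gives 2·(4)! = 48 arrangements.
So 120 − 48 = 72 arrangements keep them apart.

72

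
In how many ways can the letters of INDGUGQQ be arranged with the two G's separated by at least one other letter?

7560

There are 8!/(2!·2!) = 10080 arrangements of INDGUGQQ in total.
Arrangements with the G's together: treat GG as one letter, giving (7)!/(2!) = 2520.
Hence 10080 − 2520 = 7560.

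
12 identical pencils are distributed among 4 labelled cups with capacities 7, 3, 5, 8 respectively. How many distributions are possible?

Ignoring the caps, the number of non-negative solutions to x_1+…+x_4 = 12 is C(15,3) = 455.
Subtract solutions that violate a single cap (substitute x_i' = x_i − (cap_i+1)): x_1 ≥ 8 gives C(7,3) = 35; x_2 ≥ 4 gives C(11,3) = 165; x_3 ≥ 6 gives C(9,3) = 84; x_4 ≥ 9 gives C(6,3) = 20. Together 304.
Add back pairs where two caps are both exceeded: 1 + 0 + 0 + 10 + 0 + 0 = 11.
By inclusion–exclusion the count is 455 − 304 + 11 = 162.

162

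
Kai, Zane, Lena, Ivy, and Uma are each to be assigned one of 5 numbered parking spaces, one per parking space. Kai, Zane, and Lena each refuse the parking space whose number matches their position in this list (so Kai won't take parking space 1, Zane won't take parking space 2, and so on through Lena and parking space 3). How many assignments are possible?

Let Aᵢ (for i ∈ {1, 2, 3}) be the placements that put person i in their forbidden parking space. Any j of these fix j positions, leaving (5−j)! ways to fill the rest, and there are C(3,j) ways to pick which j.
By inclusion–exclusion, the number of valid placements is Σ_{j=0}^{3} (−1)^j C(3,j)·(5−j)!.
Computing: 120 − 72 + 18 − 2 = 64.

64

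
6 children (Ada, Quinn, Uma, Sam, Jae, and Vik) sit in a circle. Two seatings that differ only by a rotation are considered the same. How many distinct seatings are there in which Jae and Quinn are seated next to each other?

Glue Jae and Quinn into a block (2 internal orders). Seating 5 units around a circle gives (4)! arrangements.
So 2 × (4)! = 2 × 24 = 48.

48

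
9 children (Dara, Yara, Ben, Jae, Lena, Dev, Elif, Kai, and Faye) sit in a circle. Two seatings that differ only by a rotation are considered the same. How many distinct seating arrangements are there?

Around a circle, 9 distinct people have 9!/9 = (8)! = 40320 rotationally distinct seatings.

40320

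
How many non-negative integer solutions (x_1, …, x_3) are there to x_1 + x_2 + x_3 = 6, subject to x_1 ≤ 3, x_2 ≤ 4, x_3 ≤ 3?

13

By stars and bars, unrestricted non-negative solutions to x_1+…+x_3 = 6 number C(6+2,2) = 28.
Subtract solutions that violate a single cap (substitute x_i' = x_i − (cap_i+1)): x_1 ≥ 4 gives C(4,2) = 6; x_2 ≥ 5 gives C(3,2) = 3; x_3 ≥ 4 gives C(4,2) = 6. Together 15.
No two caps can be exceeded simultaneously, so the pair terms are all 0.
By inclusion–exclusion the count is 28 − 15 + 0 = 13.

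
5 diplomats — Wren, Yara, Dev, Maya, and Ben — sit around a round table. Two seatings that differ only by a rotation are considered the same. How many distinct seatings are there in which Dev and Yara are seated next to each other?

Glue Dev and Yara into a block (2 internal orders). Seating 4 units around a circle gives (3)! arrangements.
So 2 × (3)! = 2 × 6 = 12.

12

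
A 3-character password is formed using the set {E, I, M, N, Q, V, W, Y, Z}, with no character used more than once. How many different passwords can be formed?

504

With no repetition, fill the 3 characters in order: 9 choices, then 8, down to 7.
9 × 8 × 7 = 504.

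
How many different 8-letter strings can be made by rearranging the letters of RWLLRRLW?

RWLLRRLW has 8 letters with L appearing 3 times, R appearing 3 times, and W appearing twice.
The number of distinct arrangements is 8!/(3!·3!·2!) = 40320/72 = 560.

560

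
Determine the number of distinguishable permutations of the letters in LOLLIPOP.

1680

LOLLIPOP has 8 letters with L appearing 3 times, O appearing twice, and P appearing twice.
So there are 8! / (3!·2!·2!) = 1680 distinguishable arrangements.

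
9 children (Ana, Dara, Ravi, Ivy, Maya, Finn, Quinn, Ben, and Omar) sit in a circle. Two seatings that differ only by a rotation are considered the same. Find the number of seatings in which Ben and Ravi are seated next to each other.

10080

Glue Ben and Ravi into a block (2 internal orders). Seating 8 units around a circle gives (7)! arrangements.
So 2 × (7)! = 2 × 5040 = 10080.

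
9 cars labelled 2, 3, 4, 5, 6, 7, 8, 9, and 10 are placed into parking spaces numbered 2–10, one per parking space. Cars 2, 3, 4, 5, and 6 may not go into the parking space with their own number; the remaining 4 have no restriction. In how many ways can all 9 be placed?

Let Aᵢ (for 2 ≤ i ≤ 6) be the placements that put car i in its forbidden parking space. Any j of these fix j positions, leaving (9−j)! ways to fill the rest, and there are C(5,j) ways to pick which j.
By inclusion–exclusion, the number of valid placements is Σ_{j=0}^{5} (−1)^j C(5,j)·(9−j)!.
Computing: 362880 − 201600 + 50400 − 7200 + 600 − 24 = 205056.

205056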